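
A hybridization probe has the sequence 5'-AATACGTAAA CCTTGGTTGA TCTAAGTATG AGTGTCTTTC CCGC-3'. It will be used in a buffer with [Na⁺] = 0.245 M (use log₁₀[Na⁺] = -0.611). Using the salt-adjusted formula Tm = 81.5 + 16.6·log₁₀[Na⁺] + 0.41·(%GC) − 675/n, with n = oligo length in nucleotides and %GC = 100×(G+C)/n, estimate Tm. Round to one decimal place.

Length n = 44. G=9, T=15, C=9, A=11
G+C = 18, so %GC = 18/44 × 100 = 40.909%
Salt term: 16.6 × (-0.611) = -10.143
GC term: 0.41 × 40.909 = 16.773; length term: −675/44 = −15.341
Tm = 81.5 + (-10.143) + 16.773 − 15.341 = 72.789 → 72.8°C

72.8°C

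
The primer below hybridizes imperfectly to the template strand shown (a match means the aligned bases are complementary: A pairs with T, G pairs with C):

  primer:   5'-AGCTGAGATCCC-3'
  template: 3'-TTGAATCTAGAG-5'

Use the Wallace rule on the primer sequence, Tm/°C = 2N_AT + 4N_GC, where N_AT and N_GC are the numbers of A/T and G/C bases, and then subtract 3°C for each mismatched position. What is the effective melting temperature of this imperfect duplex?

Primer base counts: A=3, T=2, G=3, C=4 → A+T=5, G+C=7
Perfect-match Tm = 2(5) + 4(7) = 10 + 28 = 38°C
Mismatches (positions where the bases are not complementary): 3 (at positions 2, 5, 11)
Effective Tm = 38 − 3×3 = 38 − 9 = 29°C

29°C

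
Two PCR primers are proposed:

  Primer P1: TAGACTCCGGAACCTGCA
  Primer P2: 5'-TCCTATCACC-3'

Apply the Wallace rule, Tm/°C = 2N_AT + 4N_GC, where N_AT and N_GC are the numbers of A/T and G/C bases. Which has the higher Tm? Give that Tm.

Primer P1: A+T=8, G+C=10 → Tm = 2(8)+4(10) = 56°C
Primer P2: A+T=5, G+C=5 → Tm = 2(5)+4(5) = 30°C
56°C vs 30°C → primer P1 is higher.

Primer P1, 56°C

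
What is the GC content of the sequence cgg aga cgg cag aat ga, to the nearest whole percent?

59%

Base counts: C=3, G=7, A=6, T=1
G+C = 7 + 3 = 10 out of 17 bases
%GC = 10/17 × 100 = 58.82% ≈ 59%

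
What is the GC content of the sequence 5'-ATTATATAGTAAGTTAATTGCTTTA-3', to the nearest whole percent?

16%

Base counts: G=3, A=9, C=1, T=12
G+C = 3 + 1 = 4 out of 25 bases
%GC = 4/25 × 100 = 16% ≈ 16%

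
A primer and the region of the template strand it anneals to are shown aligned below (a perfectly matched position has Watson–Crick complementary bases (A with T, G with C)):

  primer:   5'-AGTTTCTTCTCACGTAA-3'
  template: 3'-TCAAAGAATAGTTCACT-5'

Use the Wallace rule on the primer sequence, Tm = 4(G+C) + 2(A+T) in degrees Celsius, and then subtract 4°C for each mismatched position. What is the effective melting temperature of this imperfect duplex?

Primer base counts: A=4, T=7, G=2, C=4 → A+T=11, G+C=6
Perfect-match Tm = 2(11) + 4(6) = 22 + 24 = 46°C
Mismatches (positions where the bases are not complementary): 3 (at positions 9, 13, 16)
Effective Tm = 46 − 3×4 = 46 − 12 = 34°C

34°C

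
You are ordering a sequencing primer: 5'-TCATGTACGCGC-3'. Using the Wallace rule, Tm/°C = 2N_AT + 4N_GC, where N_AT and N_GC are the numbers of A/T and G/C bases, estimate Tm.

Counting bases: C=4, A=2, G=3, T=3
So N_AT = 5 and N_GC = 7.
Tm = 4·7 + 2·5 = 28 + 10 = 38°C

38°C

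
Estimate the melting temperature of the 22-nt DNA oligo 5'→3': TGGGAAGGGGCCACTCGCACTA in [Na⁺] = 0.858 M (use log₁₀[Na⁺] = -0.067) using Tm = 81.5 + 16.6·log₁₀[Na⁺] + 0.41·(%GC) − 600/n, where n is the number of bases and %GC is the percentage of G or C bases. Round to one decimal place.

Length n = 22. T=3, C=6, G=8, A=5
G+C = 14, so %GC = 14/22 × 100 = 63.636%
Salt term: 16.6 × (-0.067) = -1.112
GC term: 0.41 × 63.636 = 26.091; length term: −600/22 = −27.273
Tm = 81.5 + (-1.112) + 26.091 − 27.273 = 79.206 → 79.2°C

79.2°C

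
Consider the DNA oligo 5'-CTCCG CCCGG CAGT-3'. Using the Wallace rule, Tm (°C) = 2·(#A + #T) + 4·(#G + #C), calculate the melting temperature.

Base counts: T=2, A=1, G=4, C=7
A+T = 3, G+C = 11
Tm = 4·11 + 2·3 = 44 + 6 = 50°C

50°C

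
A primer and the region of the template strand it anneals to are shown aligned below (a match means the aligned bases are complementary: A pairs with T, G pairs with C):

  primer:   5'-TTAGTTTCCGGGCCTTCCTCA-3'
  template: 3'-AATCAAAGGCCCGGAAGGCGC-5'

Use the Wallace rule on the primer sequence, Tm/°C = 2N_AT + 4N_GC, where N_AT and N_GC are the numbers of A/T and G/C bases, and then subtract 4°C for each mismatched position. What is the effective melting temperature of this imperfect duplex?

Primer base counts: A=2, T=8, G=4, C=7 → A+T=10, G+C=11
Perfect-match Tm = 2(10) + 4(11) = 20 + 44 = 64°C
Mismatches (positions where the bases are not complementary): 2 (at positions 19, 21)
Effective Tm = 64 − 2×4 = 64 − 8 = 56°C

56°C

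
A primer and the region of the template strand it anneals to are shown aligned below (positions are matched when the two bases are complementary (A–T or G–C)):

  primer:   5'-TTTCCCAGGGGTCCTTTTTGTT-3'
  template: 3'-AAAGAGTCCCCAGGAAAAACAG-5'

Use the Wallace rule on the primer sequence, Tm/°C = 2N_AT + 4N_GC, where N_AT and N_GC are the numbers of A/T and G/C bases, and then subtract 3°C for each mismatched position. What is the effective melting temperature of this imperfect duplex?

Primer base counts: A=1, T=11, G=5, C=5 → A+T=12, G+C=10
Perfect-match Tm = 2(12) + 4(10) = 24 + 40 = 64°C
Mismatches (positions where the bases are not complementary): 2 (at positions 5, 22)
Effective Tm = 64 − 2×3 = 64 − 6 = 58°C

58°C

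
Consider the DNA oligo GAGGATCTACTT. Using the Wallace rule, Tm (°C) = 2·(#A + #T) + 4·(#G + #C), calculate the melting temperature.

Base counts: C=2, T=4, A=3, G=3
AT pairs contribute 7, GC pairs contribute 5.
Tm = 2(7) + 4(5) = 14 + 20 = 34°C

34°C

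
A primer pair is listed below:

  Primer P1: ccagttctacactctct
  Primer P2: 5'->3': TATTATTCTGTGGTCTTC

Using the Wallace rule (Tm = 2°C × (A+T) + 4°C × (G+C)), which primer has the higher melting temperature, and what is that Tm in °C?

Primer P1, 50°C

Primer P1: A+T=9, G+C=8 → Tm = 2(9)+4(8) = 50°C
Primer P2: A+T=12, G+C=6 → Tm = 2(12)+4(6) = 48°C
50°C vs 48°C → primer P1 is higher.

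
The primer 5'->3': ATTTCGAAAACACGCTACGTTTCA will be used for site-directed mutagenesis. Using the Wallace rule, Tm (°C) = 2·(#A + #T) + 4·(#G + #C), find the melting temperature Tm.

66°C

Scanning the sequence gives A=8, G=3, C=6, T=7.
So N_AT = 15 and N_GC = 9.
Tm = 2(15) + 4(9) = 30 + 36 = 66°C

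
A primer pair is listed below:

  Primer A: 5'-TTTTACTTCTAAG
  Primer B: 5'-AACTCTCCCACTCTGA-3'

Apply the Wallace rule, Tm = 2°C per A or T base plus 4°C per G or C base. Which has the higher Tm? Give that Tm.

Primer A: A+T=10, G+C=3 → Tm = 2(10)+4(3) = 32°C
Primer B: A+T=8, G+C=8 → Tm = 2(8)+4(8) = 48°C
32°C vs 48°C → primer B is higher.

Primer B, 48°C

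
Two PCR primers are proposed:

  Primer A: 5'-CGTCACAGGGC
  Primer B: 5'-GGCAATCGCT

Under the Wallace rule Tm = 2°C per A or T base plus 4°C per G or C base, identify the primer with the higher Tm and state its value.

Primer A, 38°C

Primer A: A+T=3, G+C=8 → Tm = 2(3)+4(8) = 38°C
Primer B: A+T=4, G+C=6 → Tm = 2(4)+4(6) = 32°C
38°C vs 32°C → primer A is higher.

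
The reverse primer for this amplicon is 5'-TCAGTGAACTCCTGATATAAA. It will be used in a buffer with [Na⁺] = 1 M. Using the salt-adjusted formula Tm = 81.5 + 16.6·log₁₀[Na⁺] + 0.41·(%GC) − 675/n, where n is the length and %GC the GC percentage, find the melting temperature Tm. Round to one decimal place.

63.0°C

Length n = 21. Base counts: G=3, T=6, A=8, C=4
G+C = 7, so %GC = 7/21 × 100 = 33.333%
Salt term: 16.6 × (0) = 0
GC term: 0.41 × 33.333 = 13.667; length term: −675/21 = −32.143
Tm = 81.5 + (0) + 13.667 − 32.143 = 63.024 → 63.0°C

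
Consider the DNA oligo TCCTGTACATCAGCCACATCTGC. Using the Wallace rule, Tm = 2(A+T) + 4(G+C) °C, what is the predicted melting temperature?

70°C

A=5, G=3, C=9, T=6
A+T = 11, G+C = 12
Tm = 2×11 + 4×12 = 70°C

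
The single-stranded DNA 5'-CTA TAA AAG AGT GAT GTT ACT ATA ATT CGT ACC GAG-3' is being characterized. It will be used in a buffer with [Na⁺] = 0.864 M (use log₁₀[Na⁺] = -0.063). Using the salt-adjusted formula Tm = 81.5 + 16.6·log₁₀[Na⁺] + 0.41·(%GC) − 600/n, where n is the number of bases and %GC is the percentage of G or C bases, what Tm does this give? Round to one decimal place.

Length n = 36. Scanning the sequence gives C=5, A=13, G=7, T=11.
G+C = 12, so %GC = 12/36 × 100 = 33.333%
Salt term: 16.6 × (-0.063) = -1.046
GC term: 0.41 × 33.333 = 13.667; length term: −600/36 = −16.667
Tm = 81.5 + (-1.046) + 13.667 − 16.667 = 77.454 → 77.5°C

77.5°C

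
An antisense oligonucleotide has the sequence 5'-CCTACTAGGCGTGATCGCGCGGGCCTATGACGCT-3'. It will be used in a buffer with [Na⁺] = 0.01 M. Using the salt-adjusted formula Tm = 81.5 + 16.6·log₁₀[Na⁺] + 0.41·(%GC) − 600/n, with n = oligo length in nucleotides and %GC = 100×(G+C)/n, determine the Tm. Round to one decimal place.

57.2°C

Length n = 34. G=11, C=11, T=7, A=5
G+C = 22, so %GC = 22/34 × 100 = 64.706%
Salt term: 16.6 × (-2) = -33.2
GC term: 0.41 × 64.706 = 26.529; length term: −600/34 = −17.647
Tm = 81.5 + (-33.2) + 26.529 − 17.647 = 57.182 → 57.2°C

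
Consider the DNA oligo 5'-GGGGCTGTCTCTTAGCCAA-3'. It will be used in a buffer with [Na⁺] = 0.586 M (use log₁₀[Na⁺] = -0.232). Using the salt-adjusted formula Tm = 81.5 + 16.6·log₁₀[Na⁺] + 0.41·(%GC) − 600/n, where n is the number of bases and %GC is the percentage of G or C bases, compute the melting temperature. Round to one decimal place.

69.8°C

Length n = 19. Base counts: T=5, C=5, A=3, G=6
G+C = 11, so %GC = 11/19 × 100 = 57.895%
Salt term: 16.6 × (-0.232) = -3.851
GC term: 0.41 × 57.895 = 23.737; length term: −600/19 = −31.579
Tm = 81.5 + (-3.851) + 23.737 − 31.579 = 69.807 → 69.8°C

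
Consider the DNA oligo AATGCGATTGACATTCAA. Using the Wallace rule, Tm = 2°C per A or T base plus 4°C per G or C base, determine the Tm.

48°C

Scanning the sequence gives A=7, G=3, C=3, T=5.
So N_AT = 12 and N_GC = 6.
Tm = 2(12) + 4(6) = 24 + 24 = 48°C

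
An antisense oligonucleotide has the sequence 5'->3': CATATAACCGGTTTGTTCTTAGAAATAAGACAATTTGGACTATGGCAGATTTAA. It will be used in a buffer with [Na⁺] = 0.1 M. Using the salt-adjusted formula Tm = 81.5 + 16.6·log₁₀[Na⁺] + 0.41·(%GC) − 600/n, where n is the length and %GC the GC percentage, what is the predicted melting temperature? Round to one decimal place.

66.7°C

Length n = 54. Counting bases: G=10, A=19, C=7, T=18
G+C = 17, so %GC = 17/54 × 100 = 31.481%
Salt term: 16.6 × (-1) = -16.6
GC term: 0.41 × 31.481 = 12.907; length term: −600/54 = −11.111
Tm = 81.5 + (-16.6) + 12.907 − 11.111 = 66.696 → 66.7°C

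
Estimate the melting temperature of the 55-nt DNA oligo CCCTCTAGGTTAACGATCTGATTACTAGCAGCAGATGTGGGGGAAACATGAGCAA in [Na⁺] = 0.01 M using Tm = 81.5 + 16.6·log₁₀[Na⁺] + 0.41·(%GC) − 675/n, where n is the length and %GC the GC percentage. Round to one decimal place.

55.4°C

Length n = 55. Scanning the sequence gives T=12, A=17, C=11, G=15.
G+C = 26, so %GC = 26/55 × 100 = 47.273%
Salt term: 16.6 × (-2) = -33.2
GC term: 0.41 × 47.273 = 19.382; length term: −675/55 = −12.273
Tm = 81.5 + (-33.2) + 19.382 − 12.273 = 55.409 → 55.4°C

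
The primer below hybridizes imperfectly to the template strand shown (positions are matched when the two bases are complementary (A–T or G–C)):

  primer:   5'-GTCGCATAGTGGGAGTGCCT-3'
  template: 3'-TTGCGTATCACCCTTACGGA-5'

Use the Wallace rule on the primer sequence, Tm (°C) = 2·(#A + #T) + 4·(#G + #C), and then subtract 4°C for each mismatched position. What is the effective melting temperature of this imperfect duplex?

52°C

Primer base counts: A=3, T=5, G=8, C=4 → A+T=8, G+C=12
Perfect-match Tm = 2(8) + 4(12) = 16 + 48 = 64°C
Mismatches (positions where the bases are not complementary): 3 (at positions 1, 2, 15)
Effective Tm = 64 − 3×4 = 64 − 12 = 52°C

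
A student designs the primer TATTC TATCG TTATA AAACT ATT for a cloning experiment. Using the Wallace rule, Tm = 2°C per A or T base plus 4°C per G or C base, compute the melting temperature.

54°C

Base counts: C=3, A=8, G=1, T=11
So N_AT = 19 and N_GC = 4.
Tm = 2×19 + 4×4 = 54°C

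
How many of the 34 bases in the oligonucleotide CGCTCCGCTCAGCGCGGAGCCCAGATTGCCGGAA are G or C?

Scanning the sequence gives C=13, T=4, A=6, G=11.
G+C = 11 + 13 = 24

24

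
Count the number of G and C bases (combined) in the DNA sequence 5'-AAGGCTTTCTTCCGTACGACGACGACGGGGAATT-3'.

Scanning the sequence gives A=8, T=8, C=8, G=10.
G+C = 10 + 8 = 18

18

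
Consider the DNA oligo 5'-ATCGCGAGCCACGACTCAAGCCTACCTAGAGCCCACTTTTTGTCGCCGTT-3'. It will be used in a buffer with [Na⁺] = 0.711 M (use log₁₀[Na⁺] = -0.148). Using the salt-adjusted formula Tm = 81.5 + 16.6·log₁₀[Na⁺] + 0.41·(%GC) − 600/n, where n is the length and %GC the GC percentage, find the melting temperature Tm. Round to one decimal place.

Length n = 50. Base counts: C=18, A=10, T=12, G=10
G+C = 28, so %GC = 28/50 × 100 = 56%
Salt term: 16.6 × (-0.148) = -2.457
GC term: 0.41 × 56 = 22.96; length term: −600/50 = −12
Tm = 81.5 + (-2.457) + 22.96 − 12 = 90.003 → 90.0°C

90.0°C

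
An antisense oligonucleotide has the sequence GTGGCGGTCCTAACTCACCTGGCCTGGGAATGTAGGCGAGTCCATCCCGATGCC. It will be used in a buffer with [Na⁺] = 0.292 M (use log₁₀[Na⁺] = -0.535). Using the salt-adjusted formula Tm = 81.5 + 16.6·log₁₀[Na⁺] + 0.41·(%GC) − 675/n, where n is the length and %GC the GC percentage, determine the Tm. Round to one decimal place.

Length n = 54. Base counts: T=11, G=17, C=17, A=9
G+C = 34, so %GC = 34/54 × 100 = 62.963%
Salt term: 16.6 × (-0.535) = -8.881
GC term: 0.41 × 62.963 = 25.815; length term: −675/54 = −12.5
Tm = 81.5 + (-8.881) + 25.815 − 12.5 = 85.934 → 85.9°C

85.9°C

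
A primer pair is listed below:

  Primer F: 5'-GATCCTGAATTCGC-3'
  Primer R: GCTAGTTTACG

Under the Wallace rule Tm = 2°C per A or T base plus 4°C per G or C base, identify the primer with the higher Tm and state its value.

Primer F, 42°C

Primer F: A+T=7, G+C=7 → Tm = 2(7)+4(7) = 42°C
Primer R: A+T=6, G+C=5 → Tm = 2(6)+4(5) = 32°C
42°C vs 32°C → primer F is higher.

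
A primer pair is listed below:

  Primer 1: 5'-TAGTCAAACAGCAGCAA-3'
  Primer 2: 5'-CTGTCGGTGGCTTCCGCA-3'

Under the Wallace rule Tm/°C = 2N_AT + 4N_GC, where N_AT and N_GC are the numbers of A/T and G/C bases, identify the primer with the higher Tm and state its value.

Primer 2, 60°C

Primer 1: A+T=10, G+C=7 → Tm = 2(10)+4(7) = 48°C
Primer 2: A+T=6, G+C=12 → Tm = 2(6)+4(12) = 60°C
48°C vs 60°C → primer 2 is higher.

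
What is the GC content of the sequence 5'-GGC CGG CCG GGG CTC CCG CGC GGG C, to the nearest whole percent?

96%

Scanning the sequence gives A=0, G=13, C=11, T=1.
G+C = 13 + 11 = 24 out of 25 bases
%GC = 24/25 × 100 = 96% ≈ 96%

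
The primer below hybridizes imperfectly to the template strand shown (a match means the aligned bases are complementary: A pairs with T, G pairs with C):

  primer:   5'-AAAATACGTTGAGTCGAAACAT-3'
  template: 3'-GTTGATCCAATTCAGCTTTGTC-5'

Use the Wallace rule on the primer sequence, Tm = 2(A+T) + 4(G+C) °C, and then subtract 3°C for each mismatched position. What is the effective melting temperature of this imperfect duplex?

Primer base counts: A=10, T=5, G=4, C=3 → A+T=15, G+C=7
Perfect-match Tm = 2(15) + 4(7) = 30 + 28 = 58°C
Mismatches (positions where the bases are not complementary): 5 (at positions 1, 4, 7, 11, 22)
Effective Tm = 58 − 5×3 = 58 − 15 = 43°C

43°C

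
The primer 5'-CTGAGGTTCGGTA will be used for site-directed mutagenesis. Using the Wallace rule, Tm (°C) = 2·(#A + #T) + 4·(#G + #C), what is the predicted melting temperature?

40°C

Scanning the sequence gives A=2, C=2, T=4, G=5.
AT pairs contribute 6, GC pairs contribute 7.
Tm = 4·7 + 2·6 = 28 + 12 = 40°C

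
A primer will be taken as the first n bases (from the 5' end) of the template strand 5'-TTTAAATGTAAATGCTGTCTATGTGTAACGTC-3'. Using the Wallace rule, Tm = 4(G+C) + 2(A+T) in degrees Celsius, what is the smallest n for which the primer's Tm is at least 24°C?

First 10 bases: TTTAAATGTA → Tm = 22°C (< 24°C)
First 11 bases: TTTAAATGTAA → Tm = 24°C (≥ 24°C)
Each additional base adds 2°C (A/T) or 4°C (G/C), so Tm is non-decreasing in n; n = 11 is the first length to reach 24°C.

n = 11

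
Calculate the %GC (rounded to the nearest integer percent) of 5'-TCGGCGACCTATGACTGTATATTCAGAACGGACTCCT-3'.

49%

Scanning the sequence gives C=10, G=8, A=9, T=10.
G+C = 8 + 10 = 18 out of 37 bases
%GC = 18/37 × 100 = 48.65% ≈ 49%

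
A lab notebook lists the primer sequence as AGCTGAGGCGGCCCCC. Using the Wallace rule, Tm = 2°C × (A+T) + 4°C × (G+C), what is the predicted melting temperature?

58°C

Counting bases: G=6, C=7, T=1, A=2
So N_AT = 3 and N_GC = 13.
Tm = 2(3) + 4(13) = 6 + 52 = 58°C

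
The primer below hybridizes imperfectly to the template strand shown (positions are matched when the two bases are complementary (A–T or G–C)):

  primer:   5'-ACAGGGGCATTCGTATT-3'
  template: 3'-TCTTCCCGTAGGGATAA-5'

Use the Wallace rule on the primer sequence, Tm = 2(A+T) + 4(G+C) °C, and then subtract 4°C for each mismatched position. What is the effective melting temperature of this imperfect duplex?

Primer base counts: A=4, T=5, G=5, C=3 → A+T=9, G+C=8
Perfect-match Tm = 2(9) + 4(8) = 18 + 32 = 50°C
Mismatches (positions where the bases are not complementary): 4 (at positions 2, 4, 11, 13)
Effective Tm = 50 − 4×4 = 50 − 16 = 34°C

34°C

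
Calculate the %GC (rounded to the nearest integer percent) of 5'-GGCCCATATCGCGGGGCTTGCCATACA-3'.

63%

Counting bases: G=8, C=9, T=5, A=5
G+C = 8 + 9 = 17 out of 27 bases
%GC = 17/27 × 100 = 62.96% ≈ 63%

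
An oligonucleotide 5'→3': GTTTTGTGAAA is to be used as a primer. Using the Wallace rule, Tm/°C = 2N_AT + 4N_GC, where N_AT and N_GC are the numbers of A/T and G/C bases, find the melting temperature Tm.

28°C

Counting bases: G=3, T=5, C=0, A=3
AT pairs contribute 8, GC pairs contribute 3.
Tm = 4·3 + 2·8 = 12 + 16 = 28°C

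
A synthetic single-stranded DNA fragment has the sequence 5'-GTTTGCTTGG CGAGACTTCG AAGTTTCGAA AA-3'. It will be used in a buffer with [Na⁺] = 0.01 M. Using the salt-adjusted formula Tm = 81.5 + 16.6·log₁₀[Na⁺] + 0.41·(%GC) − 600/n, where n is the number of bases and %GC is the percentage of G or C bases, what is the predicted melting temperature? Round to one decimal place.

Length n = 32. C=5, T=10, A=8, G=9
G+C = 14, so %GC = 14/32 × 100 = 43.75%
Salt term: 16.6 × (-2) = -33.2
GC term: 0.41 × 43.75 = 17.938; length term: −600/32 = −18.75
Tm = 81.5 + (-33.2) + 17.938 − 18.75 = 47.488 → 47.5°C

47.5°C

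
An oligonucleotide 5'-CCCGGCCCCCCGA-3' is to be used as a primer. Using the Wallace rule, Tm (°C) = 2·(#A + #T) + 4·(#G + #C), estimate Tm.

50°C

G=3, T=0, C=9, A=1
AT pairs contribute 1, GC pairs contribute 12.
Tm = 4·12 + 2·1 = 48 + 2 = 50°C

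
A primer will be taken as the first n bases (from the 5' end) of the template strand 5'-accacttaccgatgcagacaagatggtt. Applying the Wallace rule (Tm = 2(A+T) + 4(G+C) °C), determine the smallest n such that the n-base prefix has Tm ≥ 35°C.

n = 12

First 11 bases: ACCACTTACCG → Tm = 34°C (< 35°C)
First 12 bases: ACCACTTACCGA → Tm = 36°C (≥ 35°C)
Each additional base adds 2°C (A/T) or 4°C (G/C), so Tm is non-decreasing in n; n = 12 is the first length to reach 35°C.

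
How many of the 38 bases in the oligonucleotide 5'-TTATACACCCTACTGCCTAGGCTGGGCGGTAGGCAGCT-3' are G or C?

22

Scanning the sequence gives T=9, C=11, A=7, G=11.
Total G or C: 11 + 11 = 22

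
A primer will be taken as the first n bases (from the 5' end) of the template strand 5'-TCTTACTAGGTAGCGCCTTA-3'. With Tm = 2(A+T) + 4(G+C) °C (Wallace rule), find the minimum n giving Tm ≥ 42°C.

First 14 bases: TCTTACTAGGTAGC → Tm = 40°C (< 42°C)
First 15 bases: TCTTACTAGGTAGCG → Tm = 44°C (≥ 42°C)
Since every base adds ≥2°C, Tm only increases with n, so the threshold is first crossed at n = 15.

n = 15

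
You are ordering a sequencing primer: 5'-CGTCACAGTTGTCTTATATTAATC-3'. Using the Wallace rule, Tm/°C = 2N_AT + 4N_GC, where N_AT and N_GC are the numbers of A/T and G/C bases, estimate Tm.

C=5, T=10, A=6, G=3
A+T = 16, G+C = 8
Tm = 2(16) + 4(8) = 32 + 32 = 64°C

64°C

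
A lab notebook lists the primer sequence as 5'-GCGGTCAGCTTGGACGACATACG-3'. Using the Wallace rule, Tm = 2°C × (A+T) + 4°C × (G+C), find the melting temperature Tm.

Scanning the sequence gives T=4, G=8, C=6, A=5.
A+T = 9, G+C = 14
Tm = 4·14 + 2·9 = 56 + 18 = 74°C

74°C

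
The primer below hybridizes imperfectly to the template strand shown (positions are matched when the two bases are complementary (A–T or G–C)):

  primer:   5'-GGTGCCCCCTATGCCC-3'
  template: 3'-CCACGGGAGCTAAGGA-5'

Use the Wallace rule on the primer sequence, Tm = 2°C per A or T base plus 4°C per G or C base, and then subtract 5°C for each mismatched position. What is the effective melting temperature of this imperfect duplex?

36°C

Primer base counts: A=1, T=3, G=4, C=8 → A+T=4, G+C=12
Perfect-match Tm = 2(4) + 4(12) = 8 + 48 = 56°C
Mismatches (positions where the bases are not complementary): 4 (at positions 8, 10, 13, 16)
Effective Tm = 56 − 4×5 = 56 − 20 = 36°C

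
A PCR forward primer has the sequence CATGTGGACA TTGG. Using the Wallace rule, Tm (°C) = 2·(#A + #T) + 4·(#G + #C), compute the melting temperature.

42°C

T=4, A=3, G=5, C=2
So N_AT = 7 and N_GC = 7.
Tm = 4·7 + 2·7 = 28 + 14 = 42°C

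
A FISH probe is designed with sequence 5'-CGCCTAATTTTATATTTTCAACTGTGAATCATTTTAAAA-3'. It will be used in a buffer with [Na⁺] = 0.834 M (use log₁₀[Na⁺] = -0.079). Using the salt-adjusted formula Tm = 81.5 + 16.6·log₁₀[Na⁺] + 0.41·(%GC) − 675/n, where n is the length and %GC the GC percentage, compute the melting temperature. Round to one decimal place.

Length n = 39. Counting bases: G=3, A=13, C=6, T=17
G+C = 9, so %GC = 9/39 × 100 = 23.077%
Salt term: 16.6 × (-0.079) = -1.311
GC term: 0.41 × 23.077 = 9.462; length term: −675/39 = −17.308
Tm = 81.5 + (-1.311) + 9.462 − 17.308 = 72.343 → 72.3°C

72.3°C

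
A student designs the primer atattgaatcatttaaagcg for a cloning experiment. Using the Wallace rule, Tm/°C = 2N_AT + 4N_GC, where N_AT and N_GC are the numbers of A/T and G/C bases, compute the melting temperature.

50°C

Base counts: A=8, T=7, C=2, G=3
So N_AT = 15 and N_GC = 5.
Tm = 2(15) + 4(5) = 30 + 20 = 50°C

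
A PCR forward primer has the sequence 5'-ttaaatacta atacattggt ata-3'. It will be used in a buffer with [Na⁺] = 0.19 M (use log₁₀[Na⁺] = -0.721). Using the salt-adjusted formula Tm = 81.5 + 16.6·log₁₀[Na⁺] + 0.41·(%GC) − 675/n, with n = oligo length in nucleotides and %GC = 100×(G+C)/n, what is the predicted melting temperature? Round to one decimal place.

Length n = 23. G=2, C=2, A=10, T=9
G+C = 4, so %GC = 4/23 × 100 = 17.391%
Salt term: 16.6 × (-0.721) = -11.969
GC term: 0.41 × 17.391 = 7.13; length term: −675/23 = −29.348
Tm = 81.5 + (-11.969) + 7.13 − 29.348 = 47.313 → 47.3°C

47.3°C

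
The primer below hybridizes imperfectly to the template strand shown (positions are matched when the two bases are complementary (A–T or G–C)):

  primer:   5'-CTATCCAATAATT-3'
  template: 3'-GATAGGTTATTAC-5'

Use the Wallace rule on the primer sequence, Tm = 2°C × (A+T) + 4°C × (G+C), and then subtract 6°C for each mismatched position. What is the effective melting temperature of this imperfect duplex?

Primer base counts: A=5, T=5, G=0, C=3 → A+T=10, G+C=3
Perfect-match Tm = 2(10) + 4(3) = 20 + 12 = 32°C
Mismatches (positions where the bases are not complementary): 1 (at position 13)
Effective Tm = 32 − 1×6 = 32 − 6 = 26°C

26°C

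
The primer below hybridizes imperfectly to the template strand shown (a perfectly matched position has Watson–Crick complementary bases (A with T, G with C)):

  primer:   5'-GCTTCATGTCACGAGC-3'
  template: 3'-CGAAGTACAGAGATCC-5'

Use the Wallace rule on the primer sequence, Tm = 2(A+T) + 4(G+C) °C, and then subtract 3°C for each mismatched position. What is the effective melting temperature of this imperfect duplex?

41°C

Primer base counts: A=3, T=4, G=4, C=5 → A+T=7, G+C=9
Perfect-match Tm = 2(7) + 4(9) = 14 + 36 = 50°C
Mismatches (positions where the bases are not complementary): 3 (at positions 11, 13, 16)
Effective Tm = 50 − 3×3 = 50 − 9 = 41°C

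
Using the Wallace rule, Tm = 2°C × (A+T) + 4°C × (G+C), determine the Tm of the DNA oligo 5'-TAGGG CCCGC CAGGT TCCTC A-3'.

70°C

Counting bases: G=6, A=3, C=8, T=4
So N_AT = 7 and N_GC = 14.
Tm = 2×7 + 4×14 = 70°C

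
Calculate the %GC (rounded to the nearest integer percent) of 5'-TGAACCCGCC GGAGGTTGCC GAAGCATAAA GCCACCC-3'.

62%

Scanning the sequence gives T=4, G=10, C=13, A=10.
G+C = 10 + 13 = 23 out of 37 bases
%GC = 23/37 × 100 = 62.16% ≈ 62%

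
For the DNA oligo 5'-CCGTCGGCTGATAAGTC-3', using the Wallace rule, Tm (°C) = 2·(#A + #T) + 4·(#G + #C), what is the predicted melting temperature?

Counting bases: T=4, A=3, G=5, C=5
So N_AT = 7 and N_GC = 10.
Tm = 4·10 + 2·7 = 40 + 14 = 54°C

54°C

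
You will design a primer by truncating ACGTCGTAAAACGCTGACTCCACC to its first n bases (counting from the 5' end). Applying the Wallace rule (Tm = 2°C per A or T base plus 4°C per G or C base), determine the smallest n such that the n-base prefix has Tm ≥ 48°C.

n = 16

First 15 bases: ACGTCGTAAAACGCT → Tm = 44°C (< 48°C)
First 16 bases: ACGTCGTAAAACGCTG → Tm = 48°C (≥ 48°C)
Since every base adds ≥2°C, Tm only increases with n, so the threshold is first crossed at n = 16.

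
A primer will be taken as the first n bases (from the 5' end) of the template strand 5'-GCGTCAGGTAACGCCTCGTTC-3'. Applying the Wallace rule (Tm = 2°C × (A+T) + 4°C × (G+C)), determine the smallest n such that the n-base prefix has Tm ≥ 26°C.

n = 8

First 7 bases: GCGTCAG → Tm = 24°C (< 26°C)
First 8 bases: GCGTCAGG → Tm = 28°C (≥ 26°C)
Each additional base adds 2°C (A/T) or 4°C (G/C), so Tm is non-decreasing in n; n = 8 is the first length to reach 26°C.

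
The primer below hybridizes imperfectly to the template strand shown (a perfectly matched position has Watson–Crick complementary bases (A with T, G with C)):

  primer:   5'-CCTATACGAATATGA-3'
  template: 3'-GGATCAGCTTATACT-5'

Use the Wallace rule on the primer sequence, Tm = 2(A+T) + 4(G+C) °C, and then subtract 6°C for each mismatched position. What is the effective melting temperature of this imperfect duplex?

28°C

Primer base counts: A=6, T=4, G=2, C=3 → A+T=10, G+C=5
Perfect-match Tm = 2(10) + 4(5) = 20 + 20 = 40°C
Mismatches (positions where the bases are not complementary): 2 (at positions 5, 6)
Effective Tm = 40 − 2×6 = 40 − 12 = 28°C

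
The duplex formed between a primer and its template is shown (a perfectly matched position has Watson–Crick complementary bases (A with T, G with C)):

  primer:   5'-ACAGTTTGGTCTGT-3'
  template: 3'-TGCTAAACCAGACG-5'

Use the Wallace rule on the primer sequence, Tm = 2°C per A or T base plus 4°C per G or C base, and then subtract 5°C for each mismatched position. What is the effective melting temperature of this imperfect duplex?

25°C

Primer base counts: A=2, T=6, G=4, C=2 → A+T=8, G+C=6
Perfect-match Tm = 2(8) + 4(6) = 16 + 24 = 40°C
Mismatches (positions where the bases are not complementary): 3 (at positions 3, 4, 14)
Effective Tm = 40 − 3×5 = 40 − 15 = 25°C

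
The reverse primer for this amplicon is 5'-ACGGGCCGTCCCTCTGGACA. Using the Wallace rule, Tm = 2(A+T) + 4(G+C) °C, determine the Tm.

Scanning the sequence gives T=3, G=6, A=3, C=8.
So N_AT = 6 and N_GC = 14.
Tm = 2×6 + 4×14 = 68°C

68°C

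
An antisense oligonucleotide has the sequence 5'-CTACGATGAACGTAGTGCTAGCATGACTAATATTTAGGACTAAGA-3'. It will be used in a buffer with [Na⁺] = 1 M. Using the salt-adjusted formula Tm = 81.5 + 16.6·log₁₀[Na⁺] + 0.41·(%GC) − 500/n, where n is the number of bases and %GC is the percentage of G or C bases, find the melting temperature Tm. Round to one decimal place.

85.9°C

Length n = 45. A=16, T=12, G=10, C=7
G+C = 17, so %GC = 17/45 × 100 = 37.778%
Salt term: 16.6 × (0) = 0
GC term: 0.41 × 37.778 = 15.489; length term: −500/45 = −11.111
Tm = 81.5 + (0) + 15.489 − 11.111 = 85.878 → 85.9°C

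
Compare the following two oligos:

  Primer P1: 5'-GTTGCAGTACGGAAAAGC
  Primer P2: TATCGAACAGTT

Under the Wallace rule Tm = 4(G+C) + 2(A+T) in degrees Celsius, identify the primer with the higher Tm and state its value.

Primer P1, 54°C

Primer P1: A+T=9, G+C=9 → Tm = 2(9)+4(9) = 54°C
Primer P2: A+T=8, G+C=4 → Tm = 2(8)+4(4) = 32°C
54°C vs 32°C → primer P1 is higher.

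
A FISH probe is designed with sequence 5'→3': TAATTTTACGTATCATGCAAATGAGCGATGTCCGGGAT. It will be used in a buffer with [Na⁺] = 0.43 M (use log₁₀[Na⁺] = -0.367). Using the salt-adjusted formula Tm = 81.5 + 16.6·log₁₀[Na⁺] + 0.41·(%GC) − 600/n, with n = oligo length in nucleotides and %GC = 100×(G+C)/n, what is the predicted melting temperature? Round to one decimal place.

Length n = 38. Base counts: C=6, T=12, G=9, A=11
G+C = 15, so %GC = 15/38 × 100 = 39.474%
Salt term: 16.6 × (-0.367) = -6.092
GC term: 0.41 × 39.474 = 16.184; length term: −600/38 = −15.789
Tm = 81.5 + (-6.092) + 16.184 − 15.789 = 75.803 → 75.8°C

75.8°C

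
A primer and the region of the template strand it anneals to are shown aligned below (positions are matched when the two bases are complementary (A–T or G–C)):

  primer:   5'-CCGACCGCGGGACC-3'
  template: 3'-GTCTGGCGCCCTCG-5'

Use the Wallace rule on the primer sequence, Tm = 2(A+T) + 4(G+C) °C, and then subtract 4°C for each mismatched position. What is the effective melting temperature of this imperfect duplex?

44°C

Primer base counts: A=2, T=0, G=5, C=7 → A+T=2, G+C=12
Perfect-match Tm = 2(2) + 4(12) = 4 + 48 = 52°C
Mismatches (positions where the bases are not complementary): 2 (at positions 2, 13)
Effective Tm = 52 − 2×4 = 52 − 8 = 44°C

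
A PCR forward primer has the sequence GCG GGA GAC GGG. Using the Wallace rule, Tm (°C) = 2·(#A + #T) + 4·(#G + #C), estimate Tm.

T=0, G=8, C=2, A=2
A+T = 2, G+C = 10
Tm = 4·10 + 2·2 = 40 + 4 = 44°C

44°C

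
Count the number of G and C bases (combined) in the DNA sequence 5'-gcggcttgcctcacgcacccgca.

Base counts: A=3, G=6, T=3, C=11
Total G or C: 6 + 11 = 17

17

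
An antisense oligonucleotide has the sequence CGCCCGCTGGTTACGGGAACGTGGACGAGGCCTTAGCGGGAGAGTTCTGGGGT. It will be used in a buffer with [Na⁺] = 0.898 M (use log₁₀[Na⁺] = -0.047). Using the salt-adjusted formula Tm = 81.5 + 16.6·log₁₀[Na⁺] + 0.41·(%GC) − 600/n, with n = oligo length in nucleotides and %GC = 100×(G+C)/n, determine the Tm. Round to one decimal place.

Length n = 53. A=8, G=23, C=12, T=10
G+C = 35, so %GC = 35/53 × 100 = 66.038%
Salt term: 16.6 × (-0.047) = -0.78
GC term: 0.41 × 66.038 = 27.076; length term: −600/53 = −11.321
Tm = 81.5 + (-0.78) + 27.076 − 11.321 = 96.475 → 96.5°C

96.5°C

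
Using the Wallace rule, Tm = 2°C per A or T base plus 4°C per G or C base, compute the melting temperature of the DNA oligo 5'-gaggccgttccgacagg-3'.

G=7, A=3, C=5, T=2
So N_AT = 5 and N_GC = 12.
Tm = 2(5) + 4(12) = 10 + 48 = 58°C

58°C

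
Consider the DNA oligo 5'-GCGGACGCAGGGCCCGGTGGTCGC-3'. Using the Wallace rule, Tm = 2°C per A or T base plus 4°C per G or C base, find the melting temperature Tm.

A=2, T=2, G=12, C=8
A+T = 4, G+C = 20
Tm = 4·20 + 2·4 = 80 + 8 = 88°C

88°C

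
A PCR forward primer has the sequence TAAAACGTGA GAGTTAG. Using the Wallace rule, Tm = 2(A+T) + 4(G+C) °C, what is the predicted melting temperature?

Scanning the sequence gives A=7, G=5, T=4, C=1.
AT pairs contribute 11, GC pairs contribute 6.
Tm = 4·6 + 2·11 = 24 + 22 = 46°C

46°C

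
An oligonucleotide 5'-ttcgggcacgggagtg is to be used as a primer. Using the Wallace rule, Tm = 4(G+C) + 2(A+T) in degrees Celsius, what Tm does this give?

54°C

G=8, C=3, T=3, A=2
A+T = 5, G+C = 11
Tm = 2(5) + 4(11) = 10 + 44 = 54°C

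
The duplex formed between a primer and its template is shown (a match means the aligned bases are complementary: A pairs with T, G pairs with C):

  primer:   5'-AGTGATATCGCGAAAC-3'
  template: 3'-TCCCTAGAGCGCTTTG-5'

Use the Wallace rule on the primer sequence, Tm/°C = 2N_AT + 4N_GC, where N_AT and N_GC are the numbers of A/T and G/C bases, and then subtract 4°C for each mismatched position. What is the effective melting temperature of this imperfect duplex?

38°C

Primer base counts: A=6, T=3, G=4, C=3 → A+T=9, G+C=7
Perfect-match Tm = 2(9) + 4(7) = 18 + 28 = 46°C
Mismatches (positions where the bases are not complementary): 2 (at positions 3, 7)
Effective Tm = 46 − 2×4 = 46 − 8 = 38°C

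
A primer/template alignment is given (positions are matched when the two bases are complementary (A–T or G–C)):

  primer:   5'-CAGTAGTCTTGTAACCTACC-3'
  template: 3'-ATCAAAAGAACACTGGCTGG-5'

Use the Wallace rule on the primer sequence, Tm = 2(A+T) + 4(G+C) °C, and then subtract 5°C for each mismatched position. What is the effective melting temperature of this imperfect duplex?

33°C

Primer base counts: A=5, T=6, G=3, C=6 → A+T=11, G+C=9
Perfect-match Tm = 2(11) + 4(9) = 22 + 36 = 58°C
Mismatches (positions where the bases are not complementary): 5 (at positions 1, 5, 6, 13, 17)
Effective Tm = 58 − 5×5 = 58 − 25 = 33°C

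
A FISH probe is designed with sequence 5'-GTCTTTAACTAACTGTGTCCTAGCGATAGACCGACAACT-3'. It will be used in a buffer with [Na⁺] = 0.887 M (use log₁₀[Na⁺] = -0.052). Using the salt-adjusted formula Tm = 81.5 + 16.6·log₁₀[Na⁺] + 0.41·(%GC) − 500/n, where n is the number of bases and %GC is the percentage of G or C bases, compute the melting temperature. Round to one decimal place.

Length n = 39. Base counts: C=10, A=11, T=11, G=7
G+C = 17, so %GC = 17/39 × 100 = 43.59%
Salt term: 16.6 × (-0.052) = -0.863
GC term: 0.41 × 43.59 = 17.872; length term: −500/39 = −12.821
Tm = 81.5 + (-0.863) + 17.872 − 12.821 = 85.688 → 85.7°C

85.7°C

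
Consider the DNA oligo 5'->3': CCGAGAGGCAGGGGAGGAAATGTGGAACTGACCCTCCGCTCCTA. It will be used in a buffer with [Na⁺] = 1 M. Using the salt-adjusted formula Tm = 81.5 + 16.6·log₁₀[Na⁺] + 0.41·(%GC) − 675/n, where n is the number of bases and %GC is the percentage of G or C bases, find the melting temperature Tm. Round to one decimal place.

Length n = 44. Counting bases: T=6, A=11, G=15, C=12
G+C = 27, so %GC = 27/44 × 100 = 61.364%
Salt term: 16.6 × (0) = 0
GC term: 0.41 × 61.364 = 25.159; length term: −675/44 = −15.341
Tm = 81.5 + (0) + 25.159 − 15.341 = 91.318 → 91.3°C

91.3°C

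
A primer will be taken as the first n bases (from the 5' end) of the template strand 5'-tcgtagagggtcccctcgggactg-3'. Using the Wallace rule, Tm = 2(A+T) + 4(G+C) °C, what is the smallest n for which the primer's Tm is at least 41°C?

n = 13

First 12 bases: TCGTAGAGGGTC → Tm = 38°C (< 41°C)
First 13 bases: TCGTAGAGGGTCC → Tm = 42°C (≥ 41°C)
Each additional base adds 2°C (A/T) or 4°C (G/C), so Tm is non-decreasing in n; n = 13 is the first length to reach 41°C.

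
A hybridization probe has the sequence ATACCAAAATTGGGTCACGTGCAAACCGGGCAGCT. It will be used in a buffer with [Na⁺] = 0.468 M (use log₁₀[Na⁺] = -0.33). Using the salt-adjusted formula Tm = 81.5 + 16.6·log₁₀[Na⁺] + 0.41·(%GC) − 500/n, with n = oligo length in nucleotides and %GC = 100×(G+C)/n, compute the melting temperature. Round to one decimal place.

Length n = 35. A=11, G=9, T=6, C=9
G+C = 18, so %GC = 18/35 × 100 = 51.429%
Salt term: 16.6 × (-0.33) = -5.478
GC term: 0.41 × 51.429 = 21.086; length term: −500/35 = −14.286
Tm = 81.5 + (-5.478) + 21.086 − 14.286 = 82.822 → 82.8°C

82.8°C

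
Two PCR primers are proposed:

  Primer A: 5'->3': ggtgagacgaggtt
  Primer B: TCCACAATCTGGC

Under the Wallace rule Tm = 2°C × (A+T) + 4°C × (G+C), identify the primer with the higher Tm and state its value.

Primer A, 44°C

Primer A: A+T=6, G+C=8 → Tm = 2(6)+4(8) = 44°C
Primer B: A+T=6, G+C=7 → Tm = 2(6)+4(7) = 40°C
44°C vs 40°C → primer A is higher.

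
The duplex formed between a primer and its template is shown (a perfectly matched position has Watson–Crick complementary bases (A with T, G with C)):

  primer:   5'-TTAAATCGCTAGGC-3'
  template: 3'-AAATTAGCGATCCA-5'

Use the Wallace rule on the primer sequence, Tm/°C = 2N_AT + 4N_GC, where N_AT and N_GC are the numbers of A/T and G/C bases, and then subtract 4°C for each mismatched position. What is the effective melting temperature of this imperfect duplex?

Primer base counts: A=4, T=4, G=3, C=3 → A+T=8, G+C=6
Perfect-match Tm = 2(8) + 4(6) = 16 + 24 = 40°C
Mismatches (positions where the bases are not complementary): 2 (at positions 3, 14)
Effective Tm = 40 − 2×4 = 40 − 8 = 32°C

32°C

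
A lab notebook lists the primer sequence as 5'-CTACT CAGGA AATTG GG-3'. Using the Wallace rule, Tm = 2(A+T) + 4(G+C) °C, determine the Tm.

Scanning the sequence gives A=5, G=5, T=4, C=3.
A+T = 9, G+C = 8
Tm = 2(9) + 4(8) = 18 + 32 = 50°C

50°C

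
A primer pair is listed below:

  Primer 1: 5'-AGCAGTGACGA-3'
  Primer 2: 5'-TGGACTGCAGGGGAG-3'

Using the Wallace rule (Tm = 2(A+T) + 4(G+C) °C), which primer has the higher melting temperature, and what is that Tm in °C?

Primer 2, 50°C

Primer 1: A+T=5, G+C=6 → Tm = 2(5)+4(6) = 34°C
Primer 2: A+T=5, G+C=10 → Tm = 2(5)+4(10) = 50°C
34°C vs 50°C → primer 2 is higher.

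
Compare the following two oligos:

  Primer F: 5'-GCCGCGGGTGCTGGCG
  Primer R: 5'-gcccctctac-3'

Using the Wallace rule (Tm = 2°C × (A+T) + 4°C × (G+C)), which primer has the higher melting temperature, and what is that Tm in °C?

Primer F, 60°C

Primer F: A+T=2, G+C=14 → Tm = 2(2)+4(14) = 60°C
Primer R: A+T=3, G+C=7 → Tm = 2(3)+4(7) = 34°C
60°C vs 34°C → primer F is higher.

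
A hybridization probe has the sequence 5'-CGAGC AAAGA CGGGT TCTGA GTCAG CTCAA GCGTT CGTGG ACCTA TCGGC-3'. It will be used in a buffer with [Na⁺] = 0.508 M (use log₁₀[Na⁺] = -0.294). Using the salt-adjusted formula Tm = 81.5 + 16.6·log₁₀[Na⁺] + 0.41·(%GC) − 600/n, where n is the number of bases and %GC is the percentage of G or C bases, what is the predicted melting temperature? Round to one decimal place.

Length n = 50. Scanning the sequence gives C=13, T=10, G=16, A=11.
G+C = 29, so %GC = 29/50 × 100 = 58%
Salt term: 16.6 × (-0.294) = -4.88
GC term: 0.41 × 58 = 23.78; length term: −600/50 = −12
Tm = 81.5 + (-4.88) + 23.78 − 12 = 88.4 → 88.4°C

88.4°C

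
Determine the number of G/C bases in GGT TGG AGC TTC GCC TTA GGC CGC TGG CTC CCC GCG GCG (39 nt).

29

Base counts: A=2, T=8, C=14, G=15
Total G or C: 15 + 14 = 29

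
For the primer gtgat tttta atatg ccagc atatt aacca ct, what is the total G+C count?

10

Base counts: T=12, A=10, G=4, C=6
G+C = 4 + 6 = 10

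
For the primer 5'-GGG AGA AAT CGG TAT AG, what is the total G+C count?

Counting bases: A=6, T=3, C=1, G=7
G+C = 7 + 1 = 8

8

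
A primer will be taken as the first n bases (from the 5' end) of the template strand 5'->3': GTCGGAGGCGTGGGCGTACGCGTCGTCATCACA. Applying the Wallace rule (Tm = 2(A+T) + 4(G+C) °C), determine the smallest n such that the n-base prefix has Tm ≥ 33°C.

First 9 bases: GTCGGAGGC → Tm = 32°C (< 33°C)
First 10 bases: GTCGGAGGCG → Tm = 36°C (≥ 33°C)
Each additional base adds 2°C (A/T) or 4°C (G/C), so Tm is non-decreasing in n; n = 10 is the first length to reach 33°C.

n = 10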